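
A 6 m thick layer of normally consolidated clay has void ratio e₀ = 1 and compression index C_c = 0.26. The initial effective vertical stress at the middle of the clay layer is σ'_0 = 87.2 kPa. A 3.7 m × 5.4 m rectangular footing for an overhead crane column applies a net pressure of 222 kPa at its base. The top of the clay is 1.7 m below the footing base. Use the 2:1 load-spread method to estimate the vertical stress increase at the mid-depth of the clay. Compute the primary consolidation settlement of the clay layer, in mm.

Mid-depth of clay below the footing base: z = 1.7 + 6/2 = 4.7 m.
Stress increase at mid-clay by the 2:1 spreading method:
Δσ = qBL/((B+z)(L+z)) = 222×3.7×5.4/((3.7+4.7)(5.4+4.7)) = 52.281 kPa
Final effective stress: σ'_f = σ'_0 + Δσ = 87.2 + 52.281 = 139.48 kPa.
Normally consolidated clay, so the full stress increment lies on the virgin compression line:
S_c = C_c·H/(1+e₀)·log₁₀(σ'_f/σ'_0) = 0.26×6/(1+1)×log₁₀(139.48/87.2)
    = 0.78 × 0.204 = 0.1591 m

S_c ≈ 159 mm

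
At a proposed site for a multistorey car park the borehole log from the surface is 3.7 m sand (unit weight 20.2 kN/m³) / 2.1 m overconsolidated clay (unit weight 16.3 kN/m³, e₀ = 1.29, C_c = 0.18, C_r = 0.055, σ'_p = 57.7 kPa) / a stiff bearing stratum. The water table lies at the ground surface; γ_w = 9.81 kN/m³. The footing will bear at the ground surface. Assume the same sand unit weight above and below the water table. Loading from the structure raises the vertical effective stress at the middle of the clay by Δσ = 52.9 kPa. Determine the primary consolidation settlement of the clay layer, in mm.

Mid-depth of clay below the ground surface: z = 3.7 + 2.1/2 = 4.75 m.
Total vertical stress at mid-clay: σ_v = 20.2×3.7 + 16.3×1.05 = 91.855 kPa.
Pore pressure: u = 9.81×(4.75 − 0) = 46.598 kPa.
Initial effective stress: σ'_0 = σ_v − u = 91.855 − 46.598 = 45.257 kPa.
Final effective stress: σ'_f = 45.257 + 52.9 = 98.157 kPa.
σ'_f = 98.157 > σ'_p = 57.7 kPa, so the stress path crosses the preconsolidation pressure — recompression up to σ'_p, then virgin compression beyond:
S_c = H/(1+e₀)·[C_r·log₁₀(σ'_p/σ'_0) + C_c·log₁₀(σ'_f/σ'_p)]
    = 2.1/2.29 × [0.055×log₁₀(57.7/45.257) + 0.18×log₁₀(98.157/57.7)]
    = 0.91703 × [0.005802 + 0.041534] = 0.04341 m

S_c ≈ 43.4 mm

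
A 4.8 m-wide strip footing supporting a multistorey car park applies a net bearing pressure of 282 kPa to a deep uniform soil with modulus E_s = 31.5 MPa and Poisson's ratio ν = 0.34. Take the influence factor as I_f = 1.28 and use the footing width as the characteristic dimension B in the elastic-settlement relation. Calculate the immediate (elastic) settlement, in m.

S_e ≈ 0.0486 m

Immediate (elastic) settlement: S_e = q·B·(1−ν²)/E_s · I_f.
E_s = 31.5 MPa = 31500 kPa.
S_e = 282 × 4.8 × (1 − 0.34²) / 31500 × 1.28
    = 282 × 4.8 × 0.8844 / 31500 × 1.28
    = 0.04865 m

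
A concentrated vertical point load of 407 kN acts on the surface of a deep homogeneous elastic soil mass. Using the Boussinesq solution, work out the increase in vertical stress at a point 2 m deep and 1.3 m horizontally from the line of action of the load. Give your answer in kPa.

Δσ_z ≈ 20.1 kPa

Boussinesq vertical stress below a point load on an elastic half-space:
Δσ_z = 3P/(2πz²) · [1 + (r/z)²]^(−5/2)
r/z = 1.3/2 = 0.65; [1+(r/z)²]^(−5/2) = 0.41435.
Δσ_z = 3×407/(2π×2²) × 0.41435 = 48.582 × 0.41435 = 20.13 kPa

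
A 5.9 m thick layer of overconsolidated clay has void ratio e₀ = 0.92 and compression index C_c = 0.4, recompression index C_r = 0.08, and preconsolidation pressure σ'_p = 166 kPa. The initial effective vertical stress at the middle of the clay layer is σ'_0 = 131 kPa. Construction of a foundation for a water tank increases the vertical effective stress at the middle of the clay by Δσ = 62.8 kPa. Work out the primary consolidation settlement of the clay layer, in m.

Final effective stress: σ'_f = 131 + 62.8 = 193.8 kPa.
σ'_f = 193.8 > σ'_p = 166 kPa, so the stress path crosses the preconsolidation pressure — recompression up to σ'_p, then virgin compression beyond:
S_c = H/(1+e₀)·[C_r·log₁₀(σ'_p/σ'_0) + C_c·log₁₀(σ'_f/σ'_p)]
    = 5.9/1.92 × [0.08×log₁₀(166/131) + 0.4×log₁₀(193.8/166)]
    = 3.0729 × [0.0082269 + 0.026898] = 0.1079 m

S_c ≈ 0.108 m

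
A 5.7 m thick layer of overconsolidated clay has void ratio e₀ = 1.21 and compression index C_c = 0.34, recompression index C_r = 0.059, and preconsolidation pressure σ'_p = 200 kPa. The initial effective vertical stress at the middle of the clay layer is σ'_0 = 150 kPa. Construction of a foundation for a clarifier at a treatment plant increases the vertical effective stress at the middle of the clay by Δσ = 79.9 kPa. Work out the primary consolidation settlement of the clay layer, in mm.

Final effective stress: σ'_f = 150 + 79.9 = 229.9 kPa.
σ'_f = 229.9 > σ'_p = 200 kPa, so the stress path crosses the preconsolidation pressure — recompression up to σ'_p, then virgin compression beyond:
S_c = H/(1+e₀)·[C_r·log₁₀(σ'_p/σ'_0) + C_c·log₁₀(σ'_f/σ'_p)]
    = 5.7/2.21 × [0.059×log₁₀(200/150) + 0.34×log₁₀(229.9/200)]
    = 2.5792 × [0.0073714 + 0.020573] = 0.07207 m

S_c ≈ 72.1 mm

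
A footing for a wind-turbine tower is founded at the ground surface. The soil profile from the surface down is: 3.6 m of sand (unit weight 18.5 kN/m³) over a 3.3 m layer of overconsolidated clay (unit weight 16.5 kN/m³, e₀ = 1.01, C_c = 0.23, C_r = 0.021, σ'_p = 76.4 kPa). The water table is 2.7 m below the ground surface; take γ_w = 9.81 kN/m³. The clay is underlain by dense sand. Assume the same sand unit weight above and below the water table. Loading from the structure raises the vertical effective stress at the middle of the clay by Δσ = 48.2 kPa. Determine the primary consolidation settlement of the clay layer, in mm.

S_c ≈ 71.5 mm

Mid-depth of clay below the ground surface: z = 3.6 + 3.3/2 = 5.25 m.
Total vertical stress at mid-clay: σ_v = 18.5×3.6 + 16.5×1.65 = 93.825 kPa.
Pore pressure: u = 9.81×(5.25 − 2.7) = 25.015 kPa.
Initial effective stress: σ'_0 = σ_v − u = 93.825 − 25.015 = 68.81 kPa.
Final effective stress: σ'_f = 68.81 + 48.2 = 117.01 kPa.
σ'_f = 117.01 > σ'_p = 76.4 kPa, so the stress path crosses the preconsolidation pressure — recompression up to σ'_p, then virgin compression beyond:
S_c = H/(1+e₀)·[C_r·log₁₀(σ'_p/σ'_0) + C_c·log₁₀(σ'_f/σ'_p)]
    = 3.3/2.01 × [0.021×log₁₀(76.4/68.81) + 0.23×log₁₀(117.01/76.4)]
    = 1.6418 × [0.00095428 + 0.04258] = 0.07147 m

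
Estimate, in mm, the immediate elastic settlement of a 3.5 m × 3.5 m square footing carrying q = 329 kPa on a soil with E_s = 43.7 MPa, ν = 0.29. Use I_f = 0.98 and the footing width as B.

Immediate (elastic) settlement: S_e = q·B·(1−ν²)/E_s · I_f.
E_s = 43.7 MPa = 43700 kPa.
S_e = 329 × 3.5 × (1 − 0.29²) / 43700 × 0.98
    = 329 × 3.5 × 0.9159 / 43700 × 0.98
    = 0.02365 m = 23.65 mm

S_e ≈ 23.7 mm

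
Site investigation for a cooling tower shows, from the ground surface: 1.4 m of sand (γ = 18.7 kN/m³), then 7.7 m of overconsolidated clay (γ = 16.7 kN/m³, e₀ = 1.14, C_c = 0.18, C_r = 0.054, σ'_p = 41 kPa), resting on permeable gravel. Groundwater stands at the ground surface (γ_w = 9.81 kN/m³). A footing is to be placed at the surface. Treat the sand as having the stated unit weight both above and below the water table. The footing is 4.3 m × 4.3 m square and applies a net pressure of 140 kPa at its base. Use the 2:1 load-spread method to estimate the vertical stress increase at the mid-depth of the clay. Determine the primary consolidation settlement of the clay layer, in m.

Mid-depth of clay below the ground surface: z = 1.4 + 7.7/2 = 5.25 m.
Total vertical stress at mid-clay: σ_v = 18.7×1.4 + 16.7×3.85 = 90.475 kPa.
Pore pressure: u = 9.81×(5.25 − 0) = 51.503 kPa.
Initial effective stress: σ'_0 = σ_v − u = 90.475 − 51.503 = 38.972 kPa.
Stress increase at mid-clay by the 2:1 spreading method:
Δσ = qBL/((B+z)(L+z)) = 140×4.3×4.3/((4.3+5.25)(4.3+5.25)) = 28.383 kPa
Final effective stress: σ'_f = 38.972 + 28.383 = 67.355 kPa.
σ'_f = 67.355 > σ'_p = 41 kPa, so the stress path crosses the preconsolidation pressure — recompression up to σ'_p, then virgin compression beyond:
S_c = H/(1+e₀)·[C_r·log₁₀(σ'_p/σ'_0) + C_c·log₁₀(σ'_f/σ'_p)]
    = 7.7/2.14 × [0.054×log₁₀(41/38.972) + 0.18×log₁₀(67.355/41)]
    = 3.5981 × [0.0011897 + 0.038805] = 0.1439 m

S_c ≈ 0.144 m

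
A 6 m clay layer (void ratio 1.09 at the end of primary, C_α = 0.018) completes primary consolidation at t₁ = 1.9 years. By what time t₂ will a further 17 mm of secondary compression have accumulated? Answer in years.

t₂ ≈ 4.05 years

S_s = C_α·H/(1+e_p)·log₁₀(t₂/t₁) ⇒ log₁₀(t₂/t₁) = S_s·(1+e_p)/(C_α·H).
log₁₀(t₂/t₁) = 0.017 × (1+1.09) / (0.018×6) = 0.329
t₂ = t₁ × 10^0.329 = 1.9 × 2.133 = 4.053 years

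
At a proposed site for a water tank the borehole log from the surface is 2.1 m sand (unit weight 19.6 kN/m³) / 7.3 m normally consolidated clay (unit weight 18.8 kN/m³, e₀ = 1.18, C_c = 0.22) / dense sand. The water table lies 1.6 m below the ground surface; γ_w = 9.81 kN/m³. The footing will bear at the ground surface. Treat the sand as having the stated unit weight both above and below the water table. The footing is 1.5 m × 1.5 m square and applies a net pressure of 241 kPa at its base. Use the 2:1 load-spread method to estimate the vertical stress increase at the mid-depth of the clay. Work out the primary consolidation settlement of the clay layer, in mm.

S_c ≈ 44.5 mm

Mid-depth of clay below the ground surface: z = 2.1 + 7.3/2 = 5.75 m.
Total vertical stress at mid-clay: σ_v = 19.6×2.1 + 18.8×3.65 = 109.78 kPa.
Pore pressure: u = 9.81×(5.75 − 1.6) = 40.712 kPa.
Initial effective stress: σ'_0 = σ_v − u = 109.78 − 40.712 = 69.068 kPa.
Stress increase at mid-clay by the 2:1 spreading method:
Δσ = qBL/((B+z)(L+z)) = 241×1.5×1.5/((1.5+5.75)(1.5+5.75)) = 10.316 kPa
Final effective stress: σ'_f = σ'_0 + Δσ = 69.068 + 10.316 = 79.384 kPa.
Normally consolidated clay, so the full stress increment lies on the virgin compression line:
S_c = C_c·H/(1+e₀)·log₁₀(σ'_f/σ'_0) = 0.22×7.3/(1+1.18)×log₁₀(79.384/69.068)
    = 0.7367 × 0.060456 = 0.04454 m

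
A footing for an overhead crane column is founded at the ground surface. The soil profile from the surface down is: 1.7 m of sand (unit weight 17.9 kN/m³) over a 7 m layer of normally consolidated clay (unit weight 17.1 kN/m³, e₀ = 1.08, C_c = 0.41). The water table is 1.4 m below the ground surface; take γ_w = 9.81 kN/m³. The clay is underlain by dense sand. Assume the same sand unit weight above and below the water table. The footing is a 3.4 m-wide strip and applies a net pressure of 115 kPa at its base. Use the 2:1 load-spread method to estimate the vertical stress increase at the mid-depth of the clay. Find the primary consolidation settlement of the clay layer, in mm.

Mid-depth of clay below the ground surface: z = 1.7 + 7/2 = 5.2 m.
Total vertical stress at mid-clay: σ_v = 17.9×1.7 + 17.1×3.5 = 90.28 kPa.
Pore pressure: u = 9.81×(5.2 − 1.4) = 37.278 kPa.
Initial effective stress: σ'_0 = σ_v − u = 90.28 − 37.278 = 53.002 kPa.
Stress increase at mid-clay by the 2:1 spreading method:
Δσ = qB/(B+z) = 115×3.4/(3.4+5.2) = 45.465 kPa
Final effective stress: σ'_f = σ'_0 + Δσ = 53.002 + 45.465 = 98.467 kPa.
Normally consolidated clay, so the full stress increment lies on the virgin compression line:
S_c = C_c·H/(1+e₀)·log₁₀(σ'_f/σ'_0) = 0.41×7/(1+1.08)×log₁₀(98.467/53.002)
    = 1.3798 × 0.269 = 0.3712 m

S_c ≈ 371 mm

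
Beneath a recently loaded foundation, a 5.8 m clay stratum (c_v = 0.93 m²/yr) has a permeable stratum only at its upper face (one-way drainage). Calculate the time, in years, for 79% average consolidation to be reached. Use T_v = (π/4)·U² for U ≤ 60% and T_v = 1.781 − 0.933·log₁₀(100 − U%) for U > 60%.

Drainage path length: H_d = H = 5.8 m (single drainage).
U > 60%: T_v = 1.781 − 0.933·log₁₀(100 − 79) = 0.54737.
t = T_v·H_d²/c_v = 0.54737×5.8²/0.93 = 19.8 years.

t ≈ 19.8 years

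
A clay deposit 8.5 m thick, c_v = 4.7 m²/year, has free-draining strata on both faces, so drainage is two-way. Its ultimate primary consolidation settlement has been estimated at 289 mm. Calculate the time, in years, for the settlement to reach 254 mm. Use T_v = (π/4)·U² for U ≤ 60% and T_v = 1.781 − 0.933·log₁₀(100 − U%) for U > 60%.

Drainage path length: H_d = H/2 = 4.25 m (double drainage).
U = S(t)/S_ult = 254/289 = 0.8789.
U > 60%: T_v = 1.781 − 0.933·log₁₀(100 − 87.889) = 0.7704.
t = T_v·H_d²/c_v = 0.7704×4.25²/4.7 = 2.961 years.

t ≈ 2.96 years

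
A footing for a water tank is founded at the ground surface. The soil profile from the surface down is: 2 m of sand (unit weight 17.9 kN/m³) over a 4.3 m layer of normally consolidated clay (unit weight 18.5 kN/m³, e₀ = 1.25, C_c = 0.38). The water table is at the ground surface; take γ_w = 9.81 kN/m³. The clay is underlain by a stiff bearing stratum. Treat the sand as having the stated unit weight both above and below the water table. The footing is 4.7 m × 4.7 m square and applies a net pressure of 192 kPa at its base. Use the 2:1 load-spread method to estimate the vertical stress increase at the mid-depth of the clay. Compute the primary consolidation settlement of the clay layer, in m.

Mid-depth of clay below the ground surface: z = 2 + 4.3/2 = 4.15 m.
Total vertical stress at mid-clay: σ_v = 17.9×2 + 18.5×2.15 = 75.575 kPa.
Pore pressure: u = 9.81×(4.15 − 0) = 40.712 kPa.
Initial effective stress: σ'_0 = σ_v − u = 75.575 − 40.712 = 34.863 kPa.
Stress increase at mid-clay by the 2:1 spreading method:
Δσ = qBL/((B+z)(L+z)) = 192×4.7×4.7/((4.7+4.15)(4.7+4.15)) = 54.151 kPa
Final effective stress: σ'_f = σ'_0 + Δσ = 34.863 + 54.151 = 89.014 kPa.
Normally consolidated clay, so the full stress increment lies on the virgin compression line:
S_c = C_c·H/(1+e₀)·log₁₀(σ'_f/σ'_0) = 0.38×4.3/(1+1.25)×log₁₀(89.014/34.863)
    = 0.72622 × 0.40709 = 0.2956 m

S_c ≈ 0.296 m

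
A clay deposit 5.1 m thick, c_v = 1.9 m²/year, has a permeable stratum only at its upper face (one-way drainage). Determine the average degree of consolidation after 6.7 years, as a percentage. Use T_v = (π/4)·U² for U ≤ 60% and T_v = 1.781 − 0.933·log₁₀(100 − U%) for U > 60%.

U ≈ 75.8 %

Drainage path length: H_d = H = 5.1 m (single drainage).
T_v = c_v·t/H_d² = 1.9×6.7/5.1² = 0.48943.
T_v = 0.48943 corresponds to the U > 60% branch:
U = 1 − 10^((1.781 − T_v)/0.933)/100 = 0.7577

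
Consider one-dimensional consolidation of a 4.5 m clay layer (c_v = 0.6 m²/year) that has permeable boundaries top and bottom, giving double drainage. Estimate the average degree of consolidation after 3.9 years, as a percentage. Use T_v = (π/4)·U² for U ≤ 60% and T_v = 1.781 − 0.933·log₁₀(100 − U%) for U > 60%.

Drainage path length: H_d = H/2 = 2.25 m (double drainage).
T_v = c_v·t/H_d² = 0.6×3.9/2.25² = 0.46222.
T_v = 0.46222 corresponds to the U > 60% branch:
U = 1 − 10^((1.781 − T_v)/0.933)/100 = 0.7409

U ≈ 74.1 %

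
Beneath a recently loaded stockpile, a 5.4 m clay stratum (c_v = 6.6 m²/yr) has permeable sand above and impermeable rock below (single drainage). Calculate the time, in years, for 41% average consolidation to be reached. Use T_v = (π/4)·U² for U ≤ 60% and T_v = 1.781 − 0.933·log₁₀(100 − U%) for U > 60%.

t ≈ 0.583 years

Drainage path length: H_d = H = 5.4 m (single drainage).
U ≤ 60%: T_v = (π/4)·U² = (π/4)×0.41² = 0.13203.
t = T_v·H_d²/c_v = 0.13203×5.4²/6.6 = 0.5833 years.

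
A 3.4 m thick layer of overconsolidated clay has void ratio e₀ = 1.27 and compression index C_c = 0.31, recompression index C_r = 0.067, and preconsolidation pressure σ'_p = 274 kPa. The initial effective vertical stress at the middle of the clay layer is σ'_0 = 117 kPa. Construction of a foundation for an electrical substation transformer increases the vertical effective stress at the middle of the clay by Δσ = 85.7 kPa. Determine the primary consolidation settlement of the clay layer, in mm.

S_c ≈ 24 mm

Final effective stress: σ'_f = 117 + 85.7 = 202.7 kPa.
σ'_f = 202.7 ≤ σ'_p = 274 kPa, so the clay remains overconsolidated and only the recompression index applies:
S_c = C_r·H/(1+e₀)·log₁₀(σ'_f/σ'_0) = 0.067×3.4/2.27×log₁₀(202.7/117)
    = 0.10035 × 0.23867 = 0.02395 m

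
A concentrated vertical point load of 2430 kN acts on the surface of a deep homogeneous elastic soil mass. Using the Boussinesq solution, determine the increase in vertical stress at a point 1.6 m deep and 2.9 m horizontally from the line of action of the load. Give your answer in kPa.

Δσ_z ≈ 11.9 kPa

Boussinesq vertical stress below a point load on an elastic half-space:
Δσ_z = 3P/(2πz²) · [1 + (r/z)²]^(−5/2)
r/z = 2.9/1.6 = 1.8125; [1+(r/z)²]^(−5/2) = 0.026308.
Δσ_z = 3×2430/(2π×1.6²) × 0.026308 = 453.22 × 0.026308 = 11.92 kPa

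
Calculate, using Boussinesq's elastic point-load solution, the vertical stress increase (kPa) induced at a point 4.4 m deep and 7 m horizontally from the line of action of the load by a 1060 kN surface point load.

Δσ_z ≈ 1.12 kPa

Boussinesq vertical stress below a point load on an elastic half-space:
Δσ_z = 3P/(2πz²) · [1 + (r/z)²]^(−5/2)
r/z = 7/4.4 = 1.5909; [1+(r/z)²]^(−5/2) = 0.042683.
Δσ_z = 3×1060/(2π×4.4²) × 0.042683 = 26.142 × 0.042683 = 1.116 kPa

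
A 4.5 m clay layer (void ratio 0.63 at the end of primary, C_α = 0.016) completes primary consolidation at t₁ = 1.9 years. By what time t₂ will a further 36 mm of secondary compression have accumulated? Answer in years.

t₂ ≈ 12.4 years

S_s = C_α·H/(1+e_p)·log₁₀(t₂/t₁) ⇒ log₁₀(t₂/t₁) = S_s·(1+e_p)/(C_α·H).
log₁₀(t₂/t₁) = 0.036 × (1+0.63) / (0.016×4.5) = 0.815
t₂ = t₁ × 10^0.815 = 1.9 × 6.531 = 12.41 years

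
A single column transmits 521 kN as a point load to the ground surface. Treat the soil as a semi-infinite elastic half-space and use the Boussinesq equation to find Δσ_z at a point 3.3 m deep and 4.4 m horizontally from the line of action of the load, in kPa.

Δσ_z ≈ 1.78 kPa

Boussinesq vertical stress below a point load on an elastic half-space:
Δσ_z = 3P/(2πz²) · [1 + (r/z)²]^(−5/2)
r/z = 4.4/3.3 = 1.3333; [1+(r/z)²]^(−5/2) = 0.07776.
Δσ_z = 3×521/(2π×3.3²) × 0.07776 = 22.843 × 0.07776 = 1.776 kPa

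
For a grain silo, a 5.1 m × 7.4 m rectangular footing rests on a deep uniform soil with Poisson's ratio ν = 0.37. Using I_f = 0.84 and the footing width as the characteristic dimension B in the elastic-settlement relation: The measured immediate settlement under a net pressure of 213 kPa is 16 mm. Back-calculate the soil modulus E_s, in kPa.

E_s ≈ 49200 kPa

S_e = q·B·(1−ν²)/E_s · I_f  ⇒  E_s = q·B·(1−ν²)·I_f / S_e.
E_s = 213 × 5.1 × 0.8631 × 0.84 / 0.016 = 49220 kPa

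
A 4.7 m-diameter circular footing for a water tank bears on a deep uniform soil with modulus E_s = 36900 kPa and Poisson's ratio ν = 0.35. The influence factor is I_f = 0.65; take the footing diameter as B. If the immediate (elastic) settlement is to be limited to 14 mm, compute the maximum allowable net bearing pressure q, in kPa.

S_e = q·B·(1−ν²)/E_s · I_f  ⇒  q = S_e·E_s / (B·(1−ν²)·I_f).
q = 0.014 × 36900 / (4.7 × 0.8775 × 0.65) = 192.7 kPa

q ≈ 193 kPa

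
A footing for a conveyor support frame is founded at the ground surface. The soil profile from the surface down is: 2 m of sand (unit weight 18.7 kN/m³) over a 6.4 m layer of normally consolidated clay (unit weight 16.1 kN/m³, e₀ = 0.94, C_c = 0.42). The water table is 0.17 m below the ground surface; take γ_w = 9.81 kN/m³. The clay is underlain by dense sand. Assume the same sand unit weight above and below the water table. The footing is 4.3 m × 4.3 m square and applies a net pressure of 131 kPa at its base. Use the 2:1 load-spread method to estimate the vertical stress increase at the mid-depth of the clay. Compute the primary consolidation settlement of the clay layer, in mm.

S_c ≈ 312 mm

Mid-depth of clay below the ground surface: z = 2 + 6.4/2 = 5.2 m.
Total vertical stress at mid-clay: σ_v = 18.7×2 + 16.1×3.2 = 88.92 kPa.
Pore pressure: u = 9.81×(5.2 − 0.17) = 49.344 kPa.
Initial effective stress: σ'_0 = σ_v − u = 88.92 − 49.344 = 39.576 kPa.
Stress increase at mid-clay by the 2:1 spreading method:
Δσ = qBL/((B+z)(L+z)) = 131×4.3×4.3/((4.3+5.2)(4.3+5.2)) = 26.839 kPa
Final effective stress: σ'_f = σ'_0 + Δσ = 39.576 + 26.839 = 66.415 kPa.
Normally consolidated clay, so the full stress increment lies on the virgin compression line:
S_c = C_c·H/(1+e₀)·log₁₀(σ'_f/σ'_0) = 0.42×6.4/(1+0.94)×log₁₀(66.415/39.576)
    = 1.3856 × 0.22483 = 0.3115 m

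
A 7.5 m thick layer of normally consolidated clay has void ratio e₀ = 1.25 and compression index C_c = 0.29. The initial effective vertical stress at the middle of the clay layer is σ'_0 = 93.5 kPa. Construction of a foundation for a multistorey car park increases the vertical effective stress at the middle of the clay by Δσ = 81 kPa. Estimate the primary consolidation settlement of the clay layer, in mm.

Final effective stress: σ'_f = σ'_0 + Δσ = 93.5 + 81 = 174.5 kPa.
Normally consolidated clay, so the full stress increment lies on the virgin compression line:
S_c = C_c·H/(1+e₀)·log₁₀(σ'_f/σ'_0) = 0.29×7.5/(1+1.25)×log₁₀(174.5/93.5)
    = 0.96667 × 0.27098 = 0.2619 m

S_c ≈ 262 mm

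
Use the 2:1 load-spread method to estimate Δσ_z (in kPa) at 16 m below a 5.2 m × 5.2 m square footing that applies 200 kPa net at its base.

Δσ_z ≈ 12 kPa

By the 2:1 method the load spreads at 1 horizontal : 2 vertical, so at depth z the loaded area has grown by z in each plan dimension:
Δσ = qBL/((B+z)(L+z)) = 200×5.2×5.2/((5.2+16)(5.2+16)) = 12.033 kPa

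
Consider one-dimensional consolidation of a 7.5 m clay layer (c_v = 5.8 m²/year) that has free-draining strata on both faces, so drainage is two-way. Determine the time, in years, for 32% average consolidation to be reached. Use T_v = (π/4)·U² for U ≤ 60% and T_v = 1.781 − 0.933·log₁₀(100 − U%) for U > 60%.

Drainage path length: H_d = H/2 = 3.75 m (double drainage).
U ≤ 60%: T_v = (π/4)·U² = (π/4)×0.32² = 0.080425.
t = T_v·H_d²/c_v = 0.080425×3.75²/5.8 = 0.195 years.

t ≈ 0.195 years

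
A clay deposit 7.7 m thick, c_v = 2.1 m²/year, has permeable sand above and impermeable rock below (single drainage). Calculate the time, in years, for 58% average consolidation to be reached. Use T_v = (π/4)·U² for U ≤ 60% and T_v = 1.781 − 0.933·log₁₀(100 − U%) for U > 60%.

Drainage path length: H_d = H = 7.7 m (single drainage).
U ≤ 60%: T_v = (π/4)·U² = (π/4)×0.58² = 0.26421.
t = T_v·H_d²/c_v = 0.26421×7.7²/2.1 = 7.46 years.

t ≈ 7.46 years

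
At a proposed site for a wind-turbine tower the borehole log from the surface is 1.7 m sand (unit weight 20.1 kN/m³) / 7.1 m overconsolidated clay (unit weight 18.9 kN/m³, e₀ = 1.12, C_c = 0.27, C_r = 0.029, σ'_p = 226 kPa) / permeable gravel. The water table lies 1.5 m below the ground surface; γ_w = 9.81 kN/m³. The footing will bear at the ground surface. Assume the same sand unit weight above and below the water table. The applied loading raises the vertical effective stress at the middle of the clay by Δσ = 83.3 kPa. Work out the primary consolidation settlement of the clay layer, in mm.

S_c ≈ 35 mm

Mid-depth of clay below the ground surface: z = 1.7 + 7.1/2 = 5.25 m.
Total vertical stress at mid-clay: σ_v = 20.1×1.7 + 18.9×3.55 = 101.26 kPa.
Pore pressure: u = 9.81×(5.25 − 1.5) = 36.788 kPa.
Initial effective stress: σ'_0 = σ_v − u = 101.26 − 36.788 = 64.472 kPa.
Final effective stress: σ'_f = 64.472 + 83.3 = 147.77 kPa.
σ'_f = 147.77 ≤ σ'_p = 226 kPa, so the clay remains overconsolidated and only the recompression index applies:
S_c = C_r·H/(1+e₀)·log₁₀(σ'_f/σ'_0) = 0.029×7.1/2.12×log₁₀(147.77/64.472)
    = 0.097124 × 0.36022 = 0.03499 m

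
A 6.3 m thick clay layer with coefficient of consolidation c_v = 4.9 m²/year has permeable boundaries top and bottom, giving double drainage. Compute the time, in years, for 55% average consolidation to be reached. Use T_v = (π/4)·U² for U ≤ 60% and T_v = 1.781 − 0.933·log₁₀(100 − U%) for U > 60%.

Drainage path length: H_d = H/2 = 3.15 m (double drainage).
U ≤ 60%: T_v = (π/4)·U² = (π/4)×0.55² = 0.23758.
t = T_v·H_d²/c_v = 0.23758×3.15²/4.9 = 0.4811 years.

t ≈ 0.481 years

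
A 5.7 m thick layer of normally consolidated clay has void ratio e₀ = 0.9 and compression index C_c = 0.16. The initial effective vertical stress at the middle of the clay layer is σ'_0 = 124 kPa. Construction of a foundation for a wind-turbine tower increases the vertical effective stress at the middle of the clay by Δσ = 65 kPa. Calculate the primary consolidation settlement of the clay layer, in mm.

Final effective stress: σ'_f = σ'_0 + Δσ = 124 + 65 = 189 kPa.
Normally consolidated clay, so the full stress increment lies on the virgin compression line:
S_c = C_c·H/(1+e₀)·log₁₀(σ'_f/σ'_0) = 0.16×5.7/(1+0.9)×log₁₀(189/124)
    = 0.48 × 0.18304 = 0.08786 m

S_c ≈ 87.9 mm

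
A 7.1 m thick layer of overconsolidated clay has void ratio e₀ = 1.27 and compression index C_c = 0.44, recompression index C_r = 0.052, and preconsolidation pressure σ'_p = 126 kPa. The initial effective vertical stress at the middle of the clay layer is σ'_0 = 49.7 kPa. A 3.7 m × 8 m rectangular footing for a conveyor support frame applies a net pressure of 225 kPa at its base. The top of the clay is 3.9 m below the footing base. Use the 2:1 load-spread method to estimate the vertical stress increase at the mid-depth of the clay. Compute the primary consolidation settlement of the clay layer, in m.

S_c ≈ 0.0406 m

Mid-depth of clay below the footing base: z = 3.9 + 7.1/2 = 7.45 m.
Stress increase at mid-clay by the 2:1 spreading method:
Δσ = qBL/((B+z)(L+z)) = 225×3.7×8/((3.7+7.45)(8+7.45)) = 38.661 kPa
Final effective stress: σ'_f = 49.7 + 38.661 = 88.361 kPa.
σ'_f = 88.361 ≤ σ'_p = 126 kPa, so the clay remains overconsolidated and only the recompression index applies:
S_c = C_r·H/(1+e₀)·log₁₀(σ'_f/σ'_0) = 0.052×7.1/2.27×log₁₀(88.361/49.7)
    = 0.16265 × 0.2499 = 0.04065 m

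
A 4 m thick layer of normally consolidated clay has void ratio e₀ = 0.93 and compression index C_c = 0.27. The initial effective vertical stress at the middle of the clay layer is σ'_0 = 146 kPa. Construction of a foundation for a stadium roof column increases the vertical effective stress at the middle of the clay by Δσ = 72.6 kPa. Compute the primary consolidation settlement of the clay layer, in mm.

Final effective stress: σ'_f = σ'_0 + Δσ = 146 + 72.6 = 218.6 kPa.
Normally consolidated clay, so the full stress increment lies on the virgin compression line:
S_c = C_c·H/(1+e₀)·log₁₀(σ'_f/σ'_0) = 0.27×4/(1+0.93)×log₁₀(218.6/146)
    = 0.55959 × 0.1753 = 0.0981 m

S_c ≈ 98.1 mm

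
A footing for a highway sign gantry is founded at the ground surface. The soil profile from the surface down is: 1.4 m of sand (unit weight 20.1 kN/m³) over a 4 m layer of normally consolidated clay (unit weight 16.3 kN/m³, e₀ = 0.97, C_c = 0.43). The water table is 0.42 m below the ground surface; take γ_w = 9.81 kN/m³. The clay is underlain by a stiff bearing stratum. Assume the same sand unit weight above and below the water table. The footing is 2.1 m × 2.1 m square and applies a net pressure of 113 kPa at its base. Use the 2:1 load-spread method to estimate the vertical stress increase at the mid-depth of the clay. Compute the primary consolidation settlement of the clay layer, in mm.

S_c ≈ 159 mm

Mid-depth of clay below the ground surface: z = 1.4 + 4/2 = 3.4 m.
Total vertical stress at mid-clay: σ_v = 20.1×1.4 + 16.3×2 = 60.74 kPa.
Pore pressure: u = 9.81×(3.4 − 0.42) = 29.234 kPa.
Initial effective stress: σ'_0 = σ_v − u = 60.74 − 29.234 = 31.506 kPa.
Stress increase at mid-clay by the 2:1 spreading method:
Δσ = qBL/((B+z)(L+z)) = 113×2.1×2.1/((2.1+3.4)(2.1+3.4)) = 16.474 kPa
Final effective stress: σ'_f = σ'_0 + Δσ = 31.506 + 16.474 = 47.98 kPa.
Normally consolidated clay, so the full stress increment lies on the virgin compression line:
S_c = C_c·H/(1+e₀)·log₁₀(σ'_f/σ'_0) = 0.43×4/(1+0.97)×log₁₀(47.98/31.506)
    = 0.8731 × 0.18267 = 0.1595 m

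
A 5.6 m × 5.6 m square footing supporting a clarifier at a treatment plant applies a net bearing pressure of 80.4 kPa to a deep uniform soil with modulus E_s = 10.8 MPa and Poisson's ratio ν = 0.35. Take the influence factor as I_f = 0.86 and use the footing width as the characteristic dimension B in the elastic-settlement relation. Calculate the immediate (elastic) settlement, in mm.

S_e ≈ 31.5 mm

Immediate (elastic) settlement: S_e = q·B·(1−ν²)/E_s · I_f.
E_s = 10.8 MPa = 10800 kPa.
S_e = 80.4 × 5.6 × (1 − 0.35²) / 10800 × 0.86
    = 80.4 × 5.6 × 0.8775 / 10800 × 0.86
    = 0.03146 m = 31.46 mm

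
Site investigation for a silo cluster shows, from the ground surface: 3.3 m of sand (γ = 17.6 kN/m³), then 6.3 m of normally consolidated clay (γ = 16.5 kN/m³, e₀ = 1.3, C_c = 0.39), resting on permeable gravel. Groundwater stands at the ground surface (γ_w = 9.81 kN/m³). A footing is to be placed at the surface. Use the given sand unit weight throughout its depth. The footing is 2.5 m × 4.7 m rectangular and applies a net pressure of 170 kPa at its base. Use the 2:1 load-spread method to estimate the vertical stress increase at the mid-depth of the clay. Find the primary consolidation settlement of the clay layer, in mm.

S_c ≈ 165 mm

Mid-depth of clay below the ground surface: z = 3.3 + 6.3/2 = 6.45 m.
Total vertical stress at mid-clay: σ_v = 17.6×3.3 + 16.5×3.15 = 110.06 kPa.
Pore pressure: u = 9.81×(6.45 − 0) = 63.275 kPa.
Initial effective stress: σ'_0 = σ_v − u = 110.06 − 63.275 = 46.785 kPa.
Stress increase at mid-clay by the 2:1 spreading method:
Δσ = qBL/((B+z)(L+z)) = 170×2.5×4.7/((2.5+6.45)(4.7+6.45)) = 20.017 kPa
Final effective stress: σ'_f = σ'_0 + Δσ = 46.785 + 20.017 = 66.802 kPa.
Normally consolidated clay, so the full stress increment lies on the virgin compression line:
S_c = C_c·H/(1+e₀)·log₁₀(σ'_f/σ'_0) = 0.39×6.3/(1+1.3)×log₁₀(66.802/46.785)
    = 1.0683 × 0.15468 = 0.1652 m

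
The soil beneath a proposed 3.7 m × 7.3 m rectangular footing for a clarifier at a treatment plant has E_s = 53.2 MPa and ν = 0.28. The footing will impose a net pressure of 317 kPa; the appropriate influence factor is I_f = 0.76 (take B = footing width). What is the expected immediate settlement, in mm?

S_e ≈ 15.4 mm

Immediate (elastic) settlement: S_e = q·B·(1−ν²)/E_s · I_f.
E_s = 53.2 MPa = 53200 kPa.
S_e = 317 × 3.7 × (1 − 0.28²) / 53200 × 0.76
    = 317 × 3.7 × 0.9216 / 53200 × 0.76
    = 0.01544 m = 15.44 mm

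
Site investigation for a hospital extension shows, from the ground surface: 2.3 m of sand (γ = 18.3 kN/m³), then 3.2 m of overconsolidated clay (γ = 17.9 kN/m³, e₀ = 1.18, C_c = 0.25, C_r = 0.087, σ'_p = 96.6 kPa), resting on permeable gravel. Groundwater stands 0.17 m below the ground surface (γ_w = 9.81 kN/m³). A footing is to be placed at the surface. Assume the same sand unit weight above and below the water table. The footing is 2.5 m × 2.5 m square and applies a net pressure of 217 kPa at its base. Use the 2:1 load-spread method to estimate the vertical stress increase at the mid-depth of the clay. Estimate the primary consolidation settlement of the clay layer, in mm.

S_c ≈ 37.6 mm

Mid-depth of clay below the ground surface: z = 2.3 + 3.2/2 = 3.9 m.
Total vertical stress at mid-clay: σ_v = 18.3×2.3 + 17.9×1.6 = 70.73 kPa.
Pore pressure: u = 9.81×(3.9 − 0.17) = 36.591 kPa.
Initial effective stress: σ'_0 = σ_v − u = 70.73 − 36.591 = 34.139 kPa.
Stress increase at mid-clay by the 2:1 spreading method:
Δσ = qBL/((B+z)(L+z)) = 217×2.5×2.5/((2.5+3.9)(2.5+3.9)) = 33.112 kPa
Final effective stress: σ'_f = 34.139 + 33.112 = 67.251 kPa.
σ'_f = 67.251 ≤ σ'_p = 96.6 kPa, so the clay remains overconsolidated and only the recompression index applies:
S_c = C_r·H/(1+e₀)·log₁₀(σ'_f/σ'_0) = 0.087×3.2/2.18×log₁₀(67.251/34.139)
    = 0.12771 × 0.29445 = 0.0376 m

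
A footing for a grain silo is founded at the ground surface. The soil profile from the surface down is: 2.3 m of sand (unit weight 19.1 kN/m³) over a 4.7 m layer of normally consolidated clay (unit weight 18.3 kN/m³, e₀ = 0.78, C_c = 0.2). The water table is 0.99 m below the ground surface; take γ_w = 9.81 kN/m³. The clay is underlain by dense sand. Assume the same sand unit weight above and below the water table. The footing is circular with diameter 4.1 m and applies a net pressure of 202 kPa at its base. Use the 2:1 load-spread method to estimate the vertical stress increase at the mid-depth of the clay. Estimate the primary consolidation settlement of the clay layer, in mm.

S_c ≈ 143 mm

Mid-depth of clay below the ground surface: z = 2.3 + 4.7/2 = 4.65 m.
Total vertical stress at mid-clay: σ_v = 19.1×2.3 + 18.3×2.35 = 86.935 kPa.
Pore pressure: u = 9.81×(4.65 − 0.99) = 35.905 kPa.
Initial effective stress: σ'_0 = σ_v − u = 86.935 − 35.905 = 51.03 kPa.
Stress increase at mid-clay by the 2:1 spreading method:
Δσ ≈ qD²/(D+z)² = 202×4.1²/(4.1+4.65)² = 44.351 kPa
Final effective stress: σ'_f = σ'_0 + Δσ = 51.03 + 44.351 = 95.381 kPa.
Normally consolidated clay, so the full stress increment lies on the virgin compression line:
S_c = C_c·H/(1+e₀)·log₁₀(σ'_f/σ'_0) = 0.2×4.7/(1+0.78)×log₁₀(95.381/51.03)
    = 0.52809 × 0.27164 = 0.1435 m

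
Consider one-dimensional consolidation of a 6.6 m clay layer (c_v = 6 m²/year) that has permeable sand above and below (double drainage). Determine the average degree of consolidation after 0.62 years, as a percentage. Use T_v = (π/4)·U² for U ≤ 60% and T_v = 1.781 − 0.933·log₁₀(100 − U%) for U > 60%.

U ≈ 65.1 %

Drainage path length: H_d = H/2 = 3.3 m (double drainage).
T_v = c_v·t/H_d² = 6×0.62/3.3² = 0.3416.
T_v = 0.3416 corresponds to the U > 60% branch:
U = 1 − 10^((1.781 − T_v)/0.933)/100 = 0.651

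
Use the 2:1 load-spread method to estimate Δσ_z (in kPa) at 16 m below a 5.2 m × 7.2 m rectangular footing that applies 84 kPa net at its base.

Δσ_z ≈ 6.39 kPa

By the 2:1 method the load spreads at 1 horizontal : 2 vertical, so at depth z the loaded area has grown by z in each plan dimension:
Δσ = qBL/((B+z)(L+z)) = 84×5.2×7.2/((5.2+16)(7.2+16)) = 6.3943 kPa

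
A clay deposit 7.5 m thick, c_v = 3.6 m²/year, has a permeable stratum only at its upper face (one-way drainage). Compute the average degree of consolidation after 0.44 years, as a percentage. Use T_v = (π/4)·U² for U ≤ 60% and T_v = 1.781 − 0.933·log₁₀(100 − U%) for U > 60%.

Drainage path length: H_d = H = 7.5 m (single drainage).
T_v = c_v·t/H_d² = 3.6×0.44/7.5² = 0.02816.
T_v = 0.02816 corresponds to the U ≤ 60% branch:
U = √(4T_v/π) = 0.1894

U ≈ 18.9 %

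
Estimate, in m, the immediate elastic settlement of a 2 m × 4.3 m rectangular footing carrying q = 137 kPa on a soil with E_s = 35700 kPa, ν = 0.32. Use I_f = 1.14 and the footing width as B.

Immediate (elastic) settlement: S_e = q·B·(1−ν²)/E_s · I_f.
S_e = 137 × 2 × (1 − 0.32²) / 35700 × 1.14
    = 137 × 2 × 0.8976 / 35700 × 1.14
    = 0.007854 m

S_e ≈ 0.00785 m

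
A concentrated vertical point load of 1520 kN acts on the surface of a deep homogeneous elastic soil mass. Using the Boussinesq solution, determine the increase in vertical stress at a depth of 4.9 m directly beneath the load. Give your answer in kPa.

Δσ_z ≈ 30.2 kPa

Boussinesq vertical stress below a point load on an elastic half-space:
Δσ_z = 3P/(2πz²) · [1 + (r/z)²]^(−5/2)
r/z = 0/4.9 = 0; [1+(r/z)²]^(−5/2) = 1.
Δσ_z = 3×1520/(2π×4.9²) × 1 = 30.227 × 1 = 30.23 kPa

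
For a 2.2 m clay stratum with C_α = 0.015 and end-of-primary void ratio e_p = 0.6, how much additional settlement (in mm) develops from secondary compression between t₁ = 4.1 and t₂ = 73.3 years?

S_s ≈ 25.8 mm

Secondary compression: S_s = C_α·H/(1+e_p)·log₁₀(t₂/t₁)
S_s = 0.015×2.2/(1+0.6)×log₁₀(73.3/4.1)
    = 0.02063 × 1.252 = 0.02583 m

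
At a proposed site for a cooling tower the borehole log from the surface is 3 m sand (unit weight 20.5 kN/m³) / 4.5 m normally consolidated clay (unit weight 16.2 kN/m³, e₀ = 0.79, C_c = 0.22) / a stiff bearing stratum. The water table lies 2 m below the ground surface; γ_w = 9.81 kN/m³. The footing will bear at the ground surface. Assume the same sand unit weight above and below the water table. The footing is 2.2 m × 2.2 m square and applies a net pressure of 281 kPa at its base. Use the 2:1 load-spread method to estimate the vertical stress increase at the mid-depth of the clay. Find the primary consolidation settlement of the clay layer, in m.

Mid-depth of clay below the ground surface: z = 3 + 4.5/2 = 5.25 m.
Total vertical stress at mid-clay: σ_v = 20.5×3 + 16.2×2.25 = 97.95 kPa.
Pore pressure: u = 9.81×(5.25 − 2) = 31.883 kPa.
Initial effective stress: σ'_0 = σ_v − u = 97.95 − 31.883 = 66.067 kPa.
Stress increase at mid-clay by the 2:1 spreading method:
Δσ = qBL/((B+z)(L+z)) = 281×2.2×2.2/((2.2+5.25)(2.2+5.25)) = 24.504 kPa
Final effective stress: σ'_f = σ'_0 + Δσ = 66.067 + 24.504 = 90.571 kPa.
Normally consolidated clay, so the full stress increment lies on the virgin compression line:
S_c = C_c·H/(1+e₀)·log₁₀(σ'_f/σ'_0) = 0.22×4.5/(1+0.79)×log₁₀(90.571/66.067)
    = 0.55307 × 0.137 = 0.07577 m

S_c ≈ 0.0758 m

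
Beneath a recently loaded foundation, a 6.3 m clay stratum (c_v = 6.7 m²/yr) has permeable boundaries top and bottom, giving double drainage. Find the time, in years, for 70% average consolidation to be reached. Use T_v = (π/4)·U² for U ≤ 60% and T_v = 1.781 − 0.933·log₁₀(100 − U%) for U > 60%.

Drainage path length: H_d = H/2 = 3.15 m (double drainage).
U > 60%: T_v = 1.781 − 0.933·log₁₀(100 − 70) = 0.40285.
t = T_v·H_d²/c_v = 0.40285×3.15²/6.7 = 0.5966 years.

t ≈ 0.597 years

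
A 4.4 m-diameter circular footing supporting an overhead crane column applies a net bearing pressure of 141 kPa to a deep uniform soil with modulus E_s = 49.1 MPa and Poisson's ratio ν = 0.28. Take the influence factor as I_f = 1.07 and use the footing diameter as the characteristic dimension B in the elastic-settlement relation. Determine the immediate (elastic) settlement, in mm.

Immediate (elastic) settlement: S_e = q·B·(1−ν²)/E_s · I_f.
E_s = 49.1 MPa = 49100 kPa.
S_e = 141 × 4.4 × (1 − 0.28²) / 49100 × 1.07
    = 141 × 4.4 × 0.9216 / 49100 × 1.07
    = 0.01246 m = 12.46 mm

S_e ≈ 12.5 mm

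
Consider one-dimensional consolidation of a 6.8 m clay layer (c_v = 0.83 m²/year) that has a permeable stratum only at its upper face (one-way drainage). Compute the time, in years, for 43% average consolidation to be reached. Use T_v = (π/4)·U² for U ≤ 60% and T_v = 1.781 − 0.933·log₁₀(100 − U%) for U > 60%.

Drainage path length: H_d = H = 6.8 m (single drainage).
U ≤ 60%: T_v = (π/4)·U² = (π/4)×0.43² = 0.14522.
t = T_v·H_d²/c_v = 0.14522×6.8²/0.83 = 8.09 years.

t ≈ 8.09 years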